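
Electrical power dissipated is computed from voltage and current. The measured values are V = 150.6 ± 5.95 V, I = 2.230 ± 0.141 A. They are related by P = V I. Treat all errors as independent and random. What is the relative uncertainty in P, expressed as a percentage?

7.46%

Since P is a product/quotient, work with relative uncertainties:
  (1·δV/V)² = (1×0.0395)² = 0.00156;  (1·δI/I)² = (1×0.0632)² = 0.00400
δP/P = √(0.00556) = 0.0746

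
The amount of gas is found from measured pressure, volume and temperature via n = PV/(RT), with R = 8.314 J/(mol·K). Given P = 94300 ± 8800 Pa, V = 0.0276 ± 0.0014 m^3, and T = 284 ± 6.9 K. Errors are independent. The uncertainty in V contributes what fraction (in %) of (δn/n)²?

21.7%

(δn/n)² = (1·δP/P)² + (1·δV/V)² + (-1·δT/T)²
  P term: (1×0.0933)² = 0.00871
  V term: (1×0.0507)² = 0.00257
  T term: (-1×0.0243)² = 0.000590
Total = 0.0119. Share from V = 0.00257/0.0119 = 0.217.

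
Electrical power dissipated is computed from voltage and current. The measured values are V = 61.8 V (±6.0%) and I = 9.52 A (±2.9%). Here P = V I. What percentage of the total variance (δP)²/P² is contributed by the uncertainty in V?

81.1%

(δP/P)² = (1·δV/V)² + (1·δI/I)²
  V term: (1×0.0600)² = 0.00360
  I term: (1×0.0290)² = 0.000841
Total = 0.00444. Share from V = 0.00360/0.00444 = 0.811.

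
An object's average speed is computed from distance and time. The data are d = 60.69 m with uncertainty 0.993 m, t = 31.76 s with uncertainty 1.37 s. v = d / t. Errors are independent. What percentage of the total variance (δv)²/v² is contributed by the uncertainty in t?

87.4%

(δv/v)² = (1·δd/d)² + (-1·δt/t)²
  d term: (1×0.0164)² = 0.000268
  t term: (-1×0.0431)² = 0.00186
Total = 0.00213. Share from t = 0.00186/0.00213 = 0.874.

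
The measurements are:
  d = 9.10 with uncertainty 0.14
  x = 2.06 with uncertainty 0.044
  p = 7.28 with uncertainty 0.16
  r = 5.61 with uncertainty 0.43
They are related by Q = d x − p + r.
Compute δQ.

Let w = d·x = 18.7. δw/w = √((1·δd/d)² + (1·δx/x)²) = √(0.000237 + 0.000456) = 0.0263, so δw = 0.493.
Q = w − p + r: δQ = √(δw² + δp² + δr²) = √(0.243 + 0.0256 + 0.185) = 0.674

0.674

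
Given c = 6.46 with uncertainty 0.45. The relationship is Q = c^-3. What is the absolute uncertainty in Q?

Each factor contributes (exponent × relative error)² to (δQ/Q)²:
  (-3·δc/c)² = (-3×0.0697)² = 0.0437
δQ/Q = √(0.0437) = 0.209
Q = 0.00371, so δQ = 0.209 × 0.00371 = 0.000775.

0.000775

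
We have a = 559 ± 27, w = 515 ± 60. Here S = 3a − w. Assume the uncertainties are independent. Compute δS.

101

Each term contributes (cᵢ δxᵢ)² to (δS)²:
  (3·δa)² = 6560;  (δw)² = 3600
δS = √(10200) = 101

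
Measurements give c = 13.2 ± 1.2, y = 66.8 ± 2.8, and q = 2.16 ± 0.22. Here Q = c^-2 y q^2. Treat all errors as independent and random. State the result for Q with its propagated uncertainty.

1.79 ± 0.494

Relative error in a monomial: (δQ/Q)² = Σ (nᵢ · δxᵢ/xᵢ)².
  (-2·δc/c)² = (-2×0.0909)² = 0.0331;  (1·δy/y)² = (1×0.0419)² = 0.00176;  (2·δq/q)² = (2×0.102)² = 0.0415
δQ/Q = √(0.0763) = 0.276
Q = 1.79, so δQ = 0.276 × 1.79 = 0.494.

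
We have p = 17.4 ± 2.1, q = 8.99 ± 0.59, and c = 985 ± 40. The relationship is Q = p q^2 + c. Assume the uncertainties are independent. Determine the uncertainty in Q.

254

Let w = p·q^2 = 1410. δw/w = √((1·δp/p)² + (2·δq/q)²) = √(0.0146 + 0.0172) = 0.178, so δw = 251.
Q = w + c: δQ = √(δw² + δc²) = √(62900 + 1600) = 254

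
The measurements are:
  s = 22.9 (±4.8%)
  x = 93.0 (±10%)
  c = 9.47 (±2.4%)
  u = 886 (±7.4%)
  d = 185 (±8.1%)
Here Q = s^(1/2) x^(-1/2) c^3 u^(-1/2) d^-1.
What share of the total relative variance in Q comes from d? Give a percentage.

(δQ/Q)² = (½·δs/s)² + (−½·δx/x)² + (3·δc/c)² + (−½·δu/u)² + (-1·δd/d)²
  s term: (0.5×0.0480)² = 0.000576
  x term: (-0.5×0.100)² = 0.00250
  c term: (3×0.0240)² = 0.00518
  u term: (-0.5×0.0740)² = 0.00137
  d term: (-1×0.0810)² = 0.00656
Total = 0.0162. Share from d = 0.00656/0.0162 = 0.405.

40.5%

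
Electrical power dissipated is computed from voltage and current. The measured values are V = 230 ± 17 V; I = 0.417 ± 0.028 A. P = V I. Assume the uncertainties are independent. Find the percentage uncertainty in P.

9.99%

Relative error in a monomial: (δP/P)² = Σ (nᵢ · δxᵢ/xᵢ)².
  (1·δV/V)² = (1×0.0739)² = 0.00546;  (1·δI/I)² = (1×0.0671)² = 0.00451
δP/P = √(0.00997) = 0.0999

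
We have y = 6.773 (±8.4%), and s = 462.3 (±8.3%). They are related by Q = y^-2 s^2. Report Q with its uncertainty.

Since Q is a product/quotient, work with relative uncertainties:
  (-2·δy/y)² = (-2×0.0840)² = 0.0282;  (2·δs/s)² = (2×0.0830)² = 0.0276
δQ/Q = √(0.0558) = 0.236
Q = 4659, so δQ = 0.236 × 4659 = 1100.

4659 ± 1100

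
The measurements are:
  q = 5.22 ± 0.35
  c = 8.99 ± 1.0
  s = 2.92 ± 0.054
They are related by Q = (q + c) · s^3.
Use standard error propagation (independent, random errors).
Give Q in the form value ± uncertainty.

354 ± 32.9

Let u = q + c = 14.2. δu = √(δq² + δc²) = √(0.122 + 1.00) = 1.06, so δu/u = 0.0746.
Q is then a monomial in u, s:
δQ/Q = √((δu/u)² + (3·δs/s)²) = √(0.00556 + 0.00308) = 0.0929
Q = 354, so δQ = 0.0929 × 354 = 32.9.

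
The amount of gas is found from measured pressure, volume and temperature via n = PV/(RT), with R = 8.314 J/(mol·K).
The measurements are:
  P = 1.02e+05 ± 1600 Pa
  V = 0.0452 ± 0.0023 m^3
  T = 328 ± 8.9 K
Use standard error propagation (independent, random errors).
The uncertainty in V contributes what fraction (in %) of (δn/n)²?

(δn/n)² = (1·δP/P)² + (1·δV/V)² + (-1·δT/T)²
  P term: (1×0.0157)² = 0.000246
  V term: (1×0.0509)² = 0.00259
  T term: (-1×0.0271)² = 0.000736
Total = 0.00357. Share from V = 0.00259/0.00357 = 0.725.

72.5%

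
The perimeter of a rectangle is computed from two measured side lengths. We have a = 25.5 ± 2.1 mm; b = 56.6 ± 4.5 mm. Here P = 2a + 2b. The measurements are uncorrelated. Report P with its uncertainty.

P is a linear combination, so absolute uncertainties add in quadrature:
  (2·δa)² = 17.6;  (2·δb)² = 81.0
δP = √(98.6) = 9.93 mm
P = 164 mm.

164 ± 9.93 mm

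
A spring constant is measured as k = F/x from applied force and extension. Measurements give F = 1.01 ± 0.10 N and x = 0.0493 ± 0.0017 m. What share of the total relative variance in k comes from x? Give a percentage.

10.8%

(δk/k)² = (1·δF/F)² + (-1·δx/x)²
  F term: (1×0.0990)² = 0.00980
  x term: (-1×0.0345)² = 0.00119
Total = 0.0110. Share from x = 0.00119/0.0110 = 0.108.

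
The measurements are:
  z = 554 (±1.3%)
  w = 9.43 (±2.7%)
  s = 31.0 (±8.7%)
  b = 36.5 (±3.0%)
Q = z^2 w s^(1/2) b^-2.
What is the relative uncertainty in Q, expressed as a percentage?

8.30%

For a monomial Q ∝ z^2, w, s^(1/2), b^-2, fractional errors add in quadrature:
  (2·δz/z)² = (2×0.0130)² = 0.000676;  (1·δw/w)² = (1×0.0270)² = 0.000729;  (½·δs/s)² = (0.5×0.0870)² = 0.00189;  (-2·δb/b)² = (-2×0.0300)² = 0.00360
δQ/Q = √(0.00690) = 0.0830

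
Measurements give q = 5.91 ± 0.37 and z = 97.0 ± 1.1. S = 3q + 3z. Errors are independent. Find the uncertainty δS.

3.48

For a sum/difference, combine absolute errors in quadrature:
  (3·δq)² = 1.23;  (3·δz)² = 10.9
δS = √(12.1) = 3.48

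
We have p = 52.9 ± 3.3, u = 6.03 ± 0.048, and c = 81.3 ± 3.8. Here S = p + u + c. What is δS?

Sums and differences: (δS)² = Σ (cᵢ δxᵢ)².
  (δp)² = 10.9;  (δu)² = 0.00230;  (δc)² = 14.4
δS = √(25.3) = 5.03

5.03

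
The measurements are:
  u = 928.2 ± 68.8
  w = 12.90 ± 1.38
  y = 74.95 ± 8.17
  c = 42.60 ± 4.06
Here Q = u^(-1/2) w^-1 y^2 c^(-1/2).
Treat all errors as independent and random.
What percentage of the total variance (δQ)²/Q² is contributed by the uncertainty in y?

(δQ/Q)² = (−½·δu/u)² + (-1·δw/w)² + (2·δy/y)² + (−½·δc/c)²
  u term: (-0.5×0.0741)² = 0.00137
  w term: (-1×0.107)² = 0.0114
  y term: (2×0.109)² = 0.0475
  c term: (-0.5×0.0953)² = 0.00227
Total = 0.0626. Share from y = 0.0475/0.0626 = 0.759.

75.9%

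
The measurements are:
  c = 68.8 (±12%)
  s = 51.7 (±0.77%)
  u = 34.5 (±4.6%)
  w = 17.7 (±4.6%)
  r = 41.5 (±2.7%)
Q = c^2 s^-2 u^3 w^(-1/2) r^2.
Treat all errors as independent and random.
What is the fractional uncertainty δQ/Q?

Products/powers → add relative errors in quadrature, weighted by exponent:
  (2·δc/c)² = (2×0.120)² = 0.0576;  (-2·δs/s)² = (-2×0.00770)² = 0.000237;  (3·δu/u)² = (3×0.0460)² = 0.0190;  (−½·δw/w)² = (-0.5×0.0460)² = 0.000529;  (2·δr/r)² = (2×0.0270)² = 0.00292
δQ/Q = √(0.0803) = 0.283

0.283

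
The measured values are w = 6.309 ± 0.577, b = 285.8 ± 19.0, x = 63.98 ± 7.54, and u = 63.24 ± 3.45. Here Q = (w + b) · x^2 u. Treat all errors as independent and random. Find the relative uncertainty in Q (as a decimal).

Let h = w + b = 292.1. δh = √(δw² + δb²) = √(0.333 + 361) = 19.0, so δh/h = 0.0651.
Q is then a monomial in h, x, u:
δQ/Q = √((δh/h)² + (2·δx/x)² + (1·δu/u)²) = √(0.00423 + 0.0556 + 0.00298) = 0.251

0.251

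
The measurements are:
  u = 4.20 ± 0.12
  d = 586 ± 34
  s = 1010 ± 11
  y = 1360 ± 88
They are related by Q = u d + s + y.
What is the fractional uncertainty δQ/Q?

Let p = u·d = 2460. δp/p = √((1·δu/u)² + (1·δd/d)²) = √(0.000816 + 0.00337) = 0.0647, so δp = 159.
Q = p + s + y: δQ = √(δp² + δs² + δy²) = √(25300 + 121 + 7740) = 182
Q = 4830, so δQ/Q = 182/4830 = 0.0377.

0.0377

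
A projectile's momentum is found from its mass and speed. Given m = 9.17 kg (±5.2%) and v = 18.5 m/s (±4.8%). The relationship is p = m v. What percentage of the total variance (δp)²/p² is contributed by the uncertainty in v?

(δp/p)² = (1·δm/m)² + (1·δv/v)²
  m term: (1×0.0520)² = 0.00270
  v term: (1×0.0480)² = 0.00230
Total = 0.00501. Share from v = 0.00230/0.00501 = 0.460.

46.0%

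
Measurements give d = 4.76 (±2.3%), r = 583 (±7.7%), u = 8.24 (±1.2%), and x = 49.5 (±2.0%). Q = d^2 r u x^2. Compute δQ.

For a monomial Q ∝ d^2, r, u, x^2, fractional errors add in quadrature:
  (2·δd/d)² = (2×0.0230)² = 0.00212;  (1·δr/r)² = (1×0.0770)² = 0.00593;  (1·δu/u)² = (1×0.0120)² = 0.000144;  (2·δx/x)² = (2×0.0200)² = 0.00160
δQ/Q = √(0.00979) = 0.0989
Q = 2.67e+08, so δQ = 0.0989 × 2.67e+08 = 2.64e+07.

2.64e+07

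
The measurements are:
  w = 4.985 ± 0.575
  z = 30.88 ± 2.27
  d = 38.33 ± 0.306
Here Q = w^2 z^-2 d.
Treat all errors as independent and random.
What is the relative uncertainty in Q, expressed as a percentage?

Q is a product of powers, so relative uncertainties combine in quadrature:
  (2·δw/w)² = (2×0.115)² = 0.0532;  (-2·δz/z)² = (-2×0.0735)² = 0.0216;  (1·δd/d)² = (1×0.00798)² = 6.37e-05
δQ/Q = √(0.0749) = 0.274

27.4%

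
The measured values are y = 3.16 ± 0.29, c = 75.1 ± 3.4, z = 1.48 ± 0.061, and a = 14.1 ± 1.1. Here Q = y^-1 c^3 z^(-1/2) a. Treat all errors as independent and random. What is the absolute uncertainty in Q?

2.84e+05

Relative error in a monomial: (δQ/Q)² = Σ (nᵢ · δxᵢ/xᵢ)².
  (-1·δy/y)² = (-1×0.0918)² = 0.00842;  (3·δc/c)² = (3×0.0453)² = 0.0184;  (−½·δz/z)² = (-0.5×0.0412)² = 0.000425;  (1·δa/a)² = (1×0.0780)² = 0.00609
δQ/Q = √(0.0334) = 0.183
Q = 1.55e+06, so δQ = 0.183 × 1.55e+06 = 2.84e+05.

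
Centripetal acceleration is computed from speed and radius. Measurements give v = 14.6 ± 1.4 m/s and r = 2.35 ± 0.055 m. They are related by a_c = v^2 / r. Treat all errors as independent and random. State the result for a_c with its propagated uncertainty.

Each factor contributes (exponent × relative error)² to (δa_c/a_c)²:
  (2·δv/v)² = (2×0.0959)² = 0.0368;  (-1·δr/r)² = (-1×0.0234)² = 0.000548
δa_c/a_c = √(0.0373) = 0.193
a_c = 90.7 m/s^2, so δa_c = 0.193 × 90.7 = 17.5 m/s^2.

90.7 ± 17.5 m/s^2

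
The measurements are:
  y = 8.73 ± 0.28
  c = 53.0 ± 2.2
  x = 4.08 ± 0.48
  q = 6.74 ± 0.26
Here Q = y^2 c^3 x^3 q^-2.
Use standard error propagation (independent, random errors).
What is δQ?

6.57e+06

Relative error in a monomial: (δQ/Q)² = Σ (nᵢ · δxᵢ/xᵢ)².
  (2·δy/y)² = (2×0.0321)² = 0.00411;  (3·δc/c)² = (3×0.0415)² = 0.0155;  (3·δx/x)² = (3×0.118)² = 0.125;  (-2·δq/q)² = (-2×0.0386)² = 0.00595
δQ/Q = √(0.150) = 0.387
Q = 1.7e+07, so δQ = 0.387 × 1.7e+07 = 6.57e+06.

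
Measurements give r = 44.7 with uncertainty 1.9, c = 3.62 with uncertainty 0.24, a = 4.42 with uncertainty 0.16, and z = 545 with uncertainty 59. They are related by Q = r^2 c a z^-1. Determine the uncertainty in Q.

Since Q is a product/quotient, work with relative uncertainties:
  (2·δr/r)² = (2×0.0425)² = 0.00723;  (1·δc/c)² = (1×0.0663)² = 0.00440;  (1·δa/a)² = (1×0.0362)² = 0.00131;  (-1·δz/z)² = (-1×0.108)² = 0.0117
δQ/Q = √(0.0247) = 0.157
Q = 58.7, so δQ = 0.157 × 58.7 = 9.21.

9.21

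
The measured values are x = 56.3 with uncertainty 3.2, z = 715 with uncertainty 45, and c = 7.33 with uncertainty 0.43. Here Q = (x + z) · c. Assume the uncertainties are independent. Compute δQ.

Let u = x + z = 771. δu = √(δx² + δz²) = √(10.2 + 2020) = 45.1, so δu/u = 0.0585.
Q is then a monomial in u, c:
δQ/Q = √((δu/u)² + (1·δc/c)²) = √(0.00342 + 0.00344) = 0.0828
Q = 5650, so δQ = 0.0828 × 5650 = 468.

468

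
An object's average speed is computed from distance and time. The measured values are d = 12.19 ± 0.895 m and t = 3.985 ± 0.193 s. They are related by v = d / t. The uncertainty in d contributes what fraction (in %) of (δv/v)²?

69.7%

(δv/v)² = (1·δd/d)² + (-1·δt/t)²
  d term: (1×0.0734)² = 0.00539
  t term: (-1×0.0484)² = 0.00235
Total = 0.00774. Share from d = 0.00539/0.00774 = 0.697.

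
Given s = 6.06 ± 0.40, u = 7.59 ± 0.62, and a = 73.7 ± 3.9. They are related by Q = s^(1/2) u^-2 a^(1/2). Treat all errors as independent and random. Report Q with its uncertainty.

0.367 ± 0.0619

Q is a product of powers, so relative uncertainties combine in quadrature:
  (½·δs/s)² = (0.5×0.0660)² = 0.00109;  (-2·δu/u)² = (-2×0.0817)² = 0.0267;  (½·δa/a)² = (0.5×0.0529)² = 0.000700
δQ/Q = √(0.0285) = 0.169
Q = 0.367, so δQ = 0.169 × 0.367 = 0.0619.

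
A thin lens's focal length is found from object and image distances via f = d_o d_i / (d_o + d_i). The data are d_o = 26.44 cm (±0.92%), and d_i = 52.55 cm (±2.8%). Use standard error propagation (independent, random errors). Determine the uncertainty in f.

∂f/∂d_o = (d_i/(d_o+d_i))² = 0.443;  ∂f/∂d_i = (d_o/(d_o+d_i))² = 0.112
δf = √((∂f/∂d_o · δd_o)² + (∂f/∂d_i · δd_i)²) = √(0.0116 + 0.0272) = 0.197 cm

0.197 cm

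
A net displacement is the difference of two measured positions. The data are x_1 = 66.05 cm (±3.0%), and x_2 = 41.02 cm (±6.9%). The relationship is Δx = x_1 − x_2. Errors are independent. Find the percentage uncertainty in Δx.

13.8%

Absolute uncertainties add in quadrature for a linear combination:
  (δx_1)² = 3.93;  (δx_2)² = 8.01
δΔx = √(11.9) = 3.46 cm
Δx = 25.03 cm, so δΔx/Δx = 3.46/25.03 = 0.138.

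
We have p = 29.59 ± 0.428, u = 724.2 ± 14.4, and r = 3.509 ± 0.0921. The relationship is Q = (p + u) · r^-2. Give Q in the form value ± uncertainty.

61.22 ± 3.42

Let w = p + u = 753.8. δw = √(δp² + δu²) = √(0.183 + 207) = 14.4, so δw/w = 0.0191.
Q is then a monomial in w, r:
δQ/Q = √((δw/w)² + (-2·δr/r)²) = √(0.000365 + 0.00276) = 0.0559
Q = 61.22, so δQ = 0.0559 × 61.22 = 3.42.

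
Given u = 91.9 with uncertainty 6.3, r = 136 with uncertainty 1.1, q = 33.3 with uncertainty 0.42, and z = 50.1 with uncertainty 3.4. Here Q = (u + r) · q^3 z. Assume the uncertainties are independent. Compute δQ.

Let w = u + r = 228. δw = √(δu² + δr²) = √(39.7 + 1.21) = 6.40, so δw/w = 0.0281.
Q is then a monomial in w, q, z:
δQ/Q = √((δw/w)² + (3·δq/q)² + (1·δz/z)²) = √(0.000787 + 0.00143 + 0.00461) = 0.0826
Q = 4.22e+08, so δQ = 0.0826 × 4.22e+08 = 3.48e+07.

3.48e+07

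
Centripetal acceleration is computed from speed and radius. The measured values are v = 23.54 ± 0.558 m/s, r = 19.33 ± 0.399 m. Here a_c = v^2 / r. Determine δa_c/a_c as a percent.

5.17%

Each factor contributes (exponent × relative error)² to (δa_c/a_c)²:
  (2·δv/v)² = (2×0.0237)² = 0.00225;  (-1·δr/r)² = (-1×0.0206)² = 0.000426
δa_c/a_c = √(0.00267) = 0.0517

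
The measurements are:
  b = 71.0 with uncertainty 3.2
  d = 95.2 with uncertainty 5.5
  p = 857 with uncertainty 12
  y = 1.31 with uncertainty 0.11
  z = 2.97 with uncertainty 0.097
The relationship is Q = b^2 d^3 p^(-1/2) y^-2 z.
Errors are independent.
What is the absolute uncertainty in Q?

Q is a product of powers, so relative uncertainties combine in quadrature:
  (2·δb/b)² = (2×0.0451)² = 0.00813;  (3·δd/d)² = (3×0.0578)² = 0.0300;  (−½·δp/p)² = (-0.5×0.0140)² = 4.9e-05;  (-2·δy/y)² = (-2×0.0840)² = 0.0282;  (1·δz/z)² = (1×0.0327)² = 0.00107
δQ/Q = √(0.0675) = 0.260
Q = 2.57e+08, so δQ = 0.260 × 2.57e+08 = 6.68e+07.

6.68e+07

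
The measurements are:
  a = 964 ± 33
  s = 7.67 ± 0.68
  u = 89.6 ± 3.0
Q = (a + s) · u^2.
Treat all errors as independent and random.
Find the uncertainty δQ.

5.86e+05

Let w = a + s = 972. δw = √(δa² + δs²) = √(1090 + 0.462) = 33.0, so δw/w = 0.0340.
Q is then a monomial in w, u:
δQ/Q = √((δw/w)² + (2·δu/u)²) = √(0.00115 + 0.00448) = 0.0751
Q = 7.8e+06, so δQ = 0.0751 × 7.8e+06 = 5.86e+05.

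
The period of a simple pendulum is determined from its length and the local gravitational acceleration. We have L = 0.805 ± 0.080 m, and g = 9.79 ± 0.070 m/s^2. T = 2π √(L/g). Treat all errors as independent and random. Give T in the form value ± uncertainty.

T is a product of powers, so relative uncertainties combine in quadrature:
  (½·δL/L)² = (0.5×0.0994)² = 0.00247;  (−½·δg/g)² = (-0.5×0.00715)² = 1.28e-05
δT/T = √(0.00248) = 0.0498
T = 1.80 s, so δT = 0.0498 × 1.80 = 0.0898 s.

1.80 ± 0.0898 s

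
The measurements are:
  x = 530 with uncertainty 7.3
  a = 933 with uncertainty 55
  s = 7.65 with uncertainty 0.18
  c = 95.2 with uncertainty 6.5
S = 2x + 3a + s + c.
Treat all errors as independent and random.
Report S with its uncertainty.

3960 ± 166

For a sum/difference, combine absolute errors in quadrature:
  (2·δx)² = 213;  (3·δa)² = 27200;  (δs)² = 0.0324;  (δc)² = 42.2
δS = √(27500) = 166
S = 3960.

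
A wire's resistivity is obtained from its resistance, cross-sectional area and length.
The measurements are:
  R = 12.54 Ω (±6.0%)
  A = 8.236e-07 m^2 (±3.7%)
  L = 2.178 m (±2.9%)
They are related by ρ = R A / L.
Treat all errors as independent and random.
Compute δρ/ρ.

ρ is a product of powers, so relative uncertainties combine in quadrature:
  (1·δR/R)² = (1×0.0600)² = 0.00360;  (1·δA/A)² = (1×0.0370)² = 0.00137;  (-1·δL/L)² = (-1×0.0290)² = 0.000841
δρ/ρ = √(0.00581) = 0.0762

0.0762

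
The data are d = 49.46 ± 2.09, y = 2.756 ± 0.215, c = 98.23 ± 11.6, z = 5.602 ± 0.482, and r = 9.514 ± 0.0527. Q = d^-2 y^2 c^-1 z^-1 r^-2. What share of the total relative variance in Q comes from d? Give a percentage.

(δQ/Q)² = (-2·δd/d)² + (2·δy/y)² + (-1·δc/c)² + (-1·δz/z)² + (-2·δr/r)²
  d term: (-2×0.0423)² = 0.00714
  y term: (2×0.0780)² = 0.0243
  c term: (-1×0.118)² = 0.0139
  z term: (-1×0.0860)² = 0.00740
  r term: (-2×0.00554)² = 0.000123
Total = 0.0530. Share from d = 0.00714/0.0530 = 0.135.

13.5%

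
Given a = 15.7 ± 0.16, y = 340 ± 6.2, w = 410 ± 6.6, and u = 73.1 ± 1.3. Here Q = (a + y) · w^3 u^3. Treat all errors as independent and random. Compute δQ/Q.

Let h = a + y = 356. δh = √(δa² + δy²) = √(0.0256 + 38.4) = 6.20, so δh/h = 0.0174.
Q is then a monomial in h, w, u:
δQ/Q = √((δh/h)² + (3·δw/w)² + (3·δu/u)²) = √(0.000304 + 0.00233 + 0.00285) = 0.0740

0.0740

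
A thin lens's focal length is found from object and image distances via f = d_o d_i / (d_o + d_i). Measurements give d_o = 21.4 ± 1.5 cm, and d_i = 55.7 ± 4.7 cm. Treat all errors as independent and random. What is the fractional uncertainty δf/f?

∂f/∂d_o = (d_i/(d_o+d_i))² = 0.522;  ∂f/∂d_i = (d_o/(d_o+d_i))² = 0.0770
δf = √((∂f/∂d_o · δd_o)² + (∂f/∂d_i · δd_i)²) = √(0.613 + 0.131) = 0.863 cm
f = 15.5 cm, so δf/f = 0.863/15.5 = 0.0558.

0.0558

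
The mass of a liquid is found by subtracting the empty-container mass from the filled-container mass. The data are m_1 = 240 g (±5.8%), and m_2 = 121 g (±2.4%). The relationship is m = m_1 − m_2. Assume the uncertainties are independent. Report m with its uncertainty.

Absolute uncertainties add in quadrature for a linear combination:
  (δm_1)² = 194;  (δm_2)² = 8.43
δm = √(202) = 14.2 g
m = 119 g.

119 ± 14.2 g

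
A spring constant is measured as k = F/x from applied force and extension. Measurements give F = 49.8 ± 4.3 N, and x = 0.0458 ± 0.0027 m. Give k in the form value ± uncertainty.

1090 ± 114 N/m

Since k is a product/quotient, work with relative uncertainties:
  (1·δF/F)² = (1×0.0863)² = 0.00746;  (-1·δx/x)² = (-1×0.0590)² = 0.00348
δk/k = √(0.0109) = 0.105
k = 1090 N/m, so δk = 0.105 × 1090 = 114 N/m.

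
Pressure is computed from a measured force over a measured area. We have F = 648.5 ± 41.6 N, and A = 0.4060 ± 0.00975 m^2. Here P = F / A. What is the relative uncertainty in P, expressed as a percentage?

Relative error in a monomial: (δP/P)² = Σ (nᵢ · δxᵢ/xᵢ)².
  (1·δF/F)² = (1×0.0641)² = 0.00411;  (-1·δA/A)² = (-1×0.0240)² = 0.000577
δP/P = √(0.00469) = 0.0685

6.85%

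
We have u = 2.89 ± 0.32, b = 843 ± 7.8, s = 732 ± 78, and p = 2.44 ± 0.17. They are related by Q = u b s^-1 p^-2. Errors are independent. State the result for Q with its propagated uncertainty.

0.559 ± 0.116

Each factor contributes (exponent × relative error)² to (δQ/Q)²:
  (1·δu/u)² = (1×0.111)² = 0.0123;  (1·δb/b)² = (1×0.00925)² = 8.56e-05;  (-1·δs/s)² = (-1×0.107)² = 0.0114;  (-2·δp/p)² = (-2×0.0697)² = 0.0194
δQ/Q = √(0.0431) = 0.208
Q = 0.559, so δQ = 0.208 × 0.559 = 0.116.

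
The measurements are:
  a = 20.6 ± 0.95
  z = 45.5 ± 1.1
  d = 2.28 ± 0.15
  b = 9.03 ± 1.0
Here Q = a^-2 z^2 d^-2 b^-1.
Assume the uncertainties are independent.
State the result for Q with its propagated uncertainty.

0.104 ± 0.0209

Q is a product of powers, so relative uncertainties combine in quadrature:
  (-2·δa/a)² = (-2×0.0461)² = 0.00851;  (2·δz/z)² = (2×0.0242)² = 0.00234;  (-2·δd/d)² = (-2×0.0658)² = 0.0173;  (-1·δb/b)² = (-1×0.111)² = 0.0123
δQ/Q = √(0.0404) = 0.201
Q = 0.104, so δQ = 0.201 × 0.104 = 0.0209.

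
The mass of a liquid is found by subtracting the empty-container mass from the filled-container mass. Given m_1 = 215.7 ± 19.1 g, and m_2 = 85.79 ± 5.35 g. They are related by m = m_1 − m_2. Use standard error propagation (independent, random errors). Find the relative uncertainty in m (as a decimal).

0.153

Each term contributes (cᵢ δxᵢ)² to (δm)²:
  (δm_1)² = 365;  (δm_2)² = 28.6
δm = √(393) = 19.8 g
m = 129.9 g, so δm/m = 19.8/129.9 = 0.153.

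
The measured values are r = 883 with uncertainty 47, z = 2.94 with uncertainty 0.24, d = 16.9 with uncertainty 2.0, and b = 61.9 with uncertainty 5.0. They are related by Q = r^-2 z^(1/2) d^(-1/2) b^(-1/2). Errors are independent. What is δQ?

9.16e-09

Since Q is a product/quotient, work with relative uncertainties:
  (-2·δr/r)² = (-2×0.0532)² = 0.0113;  (½·δz/z)² = (0.5×0.0816)² = 0.00167;  (−½·δd/d)² = (-0.5×0.118)² = 0.00350;  (−½·δb/b)² = (-0.5×0.0808)² = 0.00163
δQ/Q = √(0.0181) = 0.135
Q = 6.8e-08, so δQ = 0.135 × 6.8e-08 = 9.16e-09.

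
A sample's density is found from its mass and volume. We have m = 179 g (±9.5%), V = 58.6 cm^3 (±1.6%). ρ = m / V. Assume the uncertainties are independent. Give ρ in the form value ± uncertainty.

3.05 ± 0.294 g/cm^3

Products/powers → add relative errors in quadrature, weighted by exponent:
  (1·δm/m)² = (1×0.0950)² = 0.00903;  (-1·δV/V)² = (-1×0.0160)² = 0.000256
δρ/ρ = √(0.00928) = 0.0963
ρ = 3.05 g/cm^3, so δρ = 0.0963 × 3.05 = 0.294 g/cm^3.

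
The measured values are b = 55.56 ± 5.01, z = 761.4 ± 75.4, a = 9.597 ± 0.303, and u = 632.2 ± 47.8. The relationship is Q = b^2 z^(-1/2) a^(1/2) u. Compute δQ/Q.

For a monomial Q ∝ b^2, z^(-1/2), a^(1/2), u, fractional errors add in quadrature:
  (2·δb/b)² = (2×0.0902)² = 0.0325;  (−½·δz/z)² = (-0.5×0.0990)² = 0.00245;  (½·δa/a)² = (0.5×0.0316)² = 0.000249;  (1·δu/u)² = (1×0.0756)² = 0.00572
δQ/Q = √(0.0409) = 0.202

0.202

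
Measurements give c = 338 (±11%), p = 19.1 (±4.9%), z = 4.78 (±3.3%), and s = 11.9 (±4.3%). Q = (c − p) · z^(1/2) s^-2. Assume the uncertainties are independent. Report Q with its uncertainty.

4.92 ± 0.718

Let u = c − p = 319. δu = √(δc² + δp²) = √(1380 + 0.876) = 37.2, so δu/u = 0.117.
Q is then a monomial in u, z, s:
δQ/Q = √((δu/u)² + (½·δz/z)² + (-2·δs/s)²) = √(0.0136 + 0.000272 + 0.00740) = 0.146
Q = 4.92, so δQ = 0.146 × 4.92 = 0.718.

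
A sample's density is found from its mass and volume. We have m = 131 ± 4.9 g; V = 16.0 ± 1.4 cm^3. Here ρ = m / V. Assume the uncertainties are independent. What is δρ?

0.779 g/cm^3

ρ is a product of powers, so relative uncertainties combine in quadrature:
  (1·δm/m)² = (1×0.0374)² = 0.00140;  (-1·δV/V)² = (-1×0.0875)² = 0.00766
δρ/ρ = √(0.00906) = 0.0952
ρ = 8.19 g/cm^3, so δρ = 0.0952 × 8.19 = 0.779 g/cm^3.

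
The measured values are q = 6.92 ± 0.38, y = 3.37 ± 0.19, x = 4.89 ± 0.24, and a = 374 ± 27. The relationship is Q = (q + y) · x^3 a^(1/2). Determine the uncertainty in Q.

Let u = q + y = 10.3. δu = √(δq² + δy²) = √(0.144 + 0.0361) = 0.425, so δu/u = 0.0413.
Q is then a monomial in u, x, a:
δQ/Q = √((δu/u)² + (3·δx/x)² + (½·δa/a)²) = √(0.00170 + 0.0217 + 0.00130) = 0.157
Q = 23300, so δQ = 0.157 × 23300 = 3660.

3660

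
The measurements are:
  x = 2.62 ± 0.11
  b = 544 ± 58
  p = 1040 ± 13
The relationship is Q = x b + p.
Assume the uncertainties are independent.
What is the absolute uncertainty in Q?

Let w = x·b = 1430. δw/w = √((1·δx/x)² + (1·δb/b)²) = √(0.00176 + 0.0114) = 0.115, so δw = 163.
Q = w + p: δQ = √(δw² + δp²) = √(26700 + 169) = 164

164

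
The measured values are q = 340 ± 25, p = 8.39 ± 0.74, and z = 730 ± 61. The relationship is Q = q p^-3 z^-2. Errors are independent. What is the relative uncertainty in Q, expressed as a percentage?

32.1%

For a monomial Q ∝ q, p^-3, z^-2, fractional errors add in quadrature:
  (1·δq/q)² = (1×0.0735)² = 0.00541;  (-3·δp/p)² = (-3×0.0882)² = 0.0700;  (-2·δz/z)² = (-2×0.0836)² = 0.0279
δQ/Q = √(0.103) = 0.321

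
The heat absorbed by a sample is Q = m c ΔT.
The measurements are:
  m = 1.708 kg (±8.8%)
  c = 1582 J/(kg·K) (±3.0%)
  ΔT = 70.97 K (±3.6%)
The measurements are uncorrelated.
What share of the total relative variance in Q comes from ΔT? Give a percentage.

(δQ/Q)² = (1·δm/m)² + (1·δc/c)² + (1·δΔT/ΔT)²
  m term: (1×0.0880)² = 0.00774
  c term: (1×0.0300)² = 0.000900
  ΔT term: (1×0.0360)² = 0.00130
Total = 0.00994. Share from ΔT = 0.00130/0.00994 = 0.130.

13.0%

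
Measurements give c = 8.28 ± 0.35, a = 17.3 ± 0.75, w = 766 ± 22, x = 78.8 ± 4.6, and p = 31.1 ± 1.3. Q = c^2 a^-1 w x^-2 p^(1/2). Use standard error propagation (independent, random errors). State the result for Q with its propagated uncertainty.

2.73 ± 0.422

For a monomial Q ∝ c^2, a^-1, w, x^-2, p^(1/2), fractional errors add in quadrature:
  (2·δc/c)² = (2×0.0423)² = 0.00715;  (-1·δa/a)² = (-1×0.0434)² = 0.00188;  (1·δw/w)² = (1×0.0287)² = 0.000825;  (-2·δx/x)² = (-2×0.0584)² = 0.0136;  (½·δp/p)² = (0.5×0.0418)² = 0.000437
δQ/Q = √(0.0239) = 0.155
Q = 2.73, so δQ = 0.155 × 2.73 = 0.422.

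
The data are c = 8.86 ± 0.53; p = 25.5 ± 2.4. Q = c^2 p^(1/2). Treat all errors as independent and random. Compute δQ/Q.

Relative error in a monomial: (δQ/Q)² = Σ (nᵢ · δxᵢ/xᵢ)².
  (2·δc/c)² = (2×0.0598)² = 0.0143;  (½·δp/p)² = (0.5×0.0941)² = 0.00221
δQ/Q = √(0.0165) = 0.129

0.129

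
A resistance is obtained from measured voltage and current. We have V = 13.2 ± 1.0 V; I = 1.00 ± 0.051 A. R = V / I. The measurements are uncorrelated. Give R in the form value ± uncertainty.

Relative error in a monomial: (δR/R)² = Σ (nᵢ · δxᵢ/xᵢ)².
  (1·δV/V)² = (1×0.0758)² = 0.00574;  (-1·δI/I)² = (-1×0.0510)² = 0.00260
δR/R = √(0.00834) = 0.0913
R = 13.2 Ω, so δR = 0.0913 × 13.2 = 1.21 Ω.

13.2 ± 1.21 Ω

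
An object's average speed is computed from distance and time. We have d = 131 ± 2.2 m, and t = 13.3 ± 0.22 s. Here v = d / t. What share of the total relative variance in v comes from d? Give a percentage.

(δv/v)² = (1·δd/d)² + (-1·δt/t)²
  d term: (1×0.0168)² = 0.000282
  t term: (-1×0.0165)² = 0.000274
Total = 0.000556. Share from d = 0.000282/0.000556 = 0.508.

50.8%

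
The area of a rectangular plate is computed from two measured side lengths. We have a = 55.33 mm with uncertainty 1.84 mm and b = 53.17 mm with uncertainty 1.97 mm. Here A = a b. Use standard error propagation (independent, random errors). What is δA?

A is a product of powers, so relative uncertainties combine in quadrature:
  (1·δa/a)² = (1×0.0333)² = 0.00111;  (1·δb/b)² = (1×0.0371)² = 0.00137
δA/A = √(0.00248) = 0.0498
A = 2942 mm^2, so δA = 0.0498 × 2942 = 146 mm^2.

146 mm^2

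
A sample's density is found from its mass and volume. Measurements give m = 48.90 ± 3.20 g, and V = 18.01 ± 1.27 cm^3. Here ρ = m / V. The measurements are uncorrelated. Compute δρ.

0.261 g/cm^3

Relative error in a monomial: (δρ/ρ)² = Σ (nᵢ · δxᵢ/xᵢ)².
  (1·δm/m)² = (1×0.0654)² = 0.00428;  (-1·δV/V)² = (-1×0.0705)² = 0.00497
δρ/ρ = √(0.00925) = 0.0962
ρ = 2.715 g/cm^3, so δρ = 0.0962 × 2.715 = 0.261 g/cm^3.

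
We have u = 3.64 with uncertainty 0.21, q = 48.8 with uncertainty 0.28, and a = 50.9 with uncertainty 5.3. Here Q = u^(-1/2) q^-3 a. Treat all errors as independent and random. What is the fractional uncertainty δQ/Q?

0.109

Since Q is a product/quotient, work with relative uncertainties:
  (−½·δu/u)² = (-0.5×0.0577)² = 0.000832;  (-3·δq/q)² = (-3×0.00574)² = 0.000296;  (1·δa/a)² = (1×0.104)² = 0.0108
δQ/Q = √(0.0120) = 0.109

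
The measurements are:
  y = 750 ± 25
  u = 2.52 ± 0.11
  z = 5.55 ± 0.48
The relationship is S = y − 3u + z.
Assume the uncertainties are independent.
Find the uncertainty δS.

Absolute uncertainties add in quadrature for a linear combination:
  (δy)² = 625;  (3·δu)² = 0.109;  (δz)² = 0.230
δS = √(625) = 25.0

25.0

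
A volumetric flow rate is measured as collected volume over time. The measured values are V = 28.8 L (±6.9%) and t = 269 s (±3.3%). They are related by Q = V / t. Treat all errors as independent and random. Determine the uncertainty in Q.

For a monomial Q ∝ V, t^-1, fractional errors add in quadrature:
  (1·δV/V)² = (1×0.0690)² = 0.00476;  (-1·δt/t)² = (-1×0.0330)² = 0.00109
δQ/Q = √(0.00585) = 0.0765
Q = 0.107 L/s, so δQ = 0.0765 × 0.107 = 0.00819 L/s.

0.00819 L/s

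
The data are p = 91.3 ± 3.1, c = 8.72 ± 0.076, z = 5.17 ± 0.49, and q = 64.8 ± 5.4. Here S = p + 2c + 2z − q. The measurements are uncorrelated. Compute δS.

S is a linear combination, so absolute uncertainties add in quadrature:
  (δp)² = 9.61;  (2·δc)² = 0.0231;  (2·δz)² = 0.960;  (δq)² = 29.2
δS = √(39.8) = 6.31

6.31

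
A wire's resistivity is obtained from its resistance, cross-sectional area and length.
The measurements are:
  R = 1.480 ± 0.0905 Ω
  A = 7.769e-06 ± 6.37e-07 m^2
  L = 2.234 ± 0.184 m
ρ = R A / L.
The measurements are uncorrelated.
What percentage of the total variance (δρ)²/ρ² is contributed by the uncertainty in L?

39.3%

(δρ/ρ)² = (1·δR/R)² + (1·δA/A)² + (-1·δL/L)²
  R term: (1×0.0611)² = 0.00374
  A term: (1×0.0820)² = 0.00672
  L term: (-1×0.0824)² = 0.00678
Total = 0.0172. Share from L = 0.00678/0.0172 = 0.393.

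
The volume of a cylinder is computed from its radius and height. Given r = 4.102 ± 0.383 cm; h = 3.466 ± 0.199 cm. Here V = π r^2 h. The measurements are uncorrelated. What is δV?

V is a product of powers, so relative uncertainties combine in quadrature:
  (2·δr/r)² = (2×0.0934)² = 0.0349;  (1·δh/h)² = (1×0.0574)² = 0.00330
δV/V = √(0.0382) = 0.195
V = 183.2 cm^3, so δV = 0.195 × 183.2 = 35.8 cm^3.

35.8 cm^3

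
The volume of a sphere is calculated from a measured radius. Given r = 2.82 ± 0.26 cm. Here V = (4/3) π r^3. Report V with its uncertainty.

V is a product of powers, so relative uncertainties combine in quadrature:
  (3·δr/r)² = (3×0.0922)² = 0.0765
δV/V = √(0.0765) = 0.277
V = 93.9 cm^3, so δV = 0.277 × 93.9 = 26.0 cm^3.

93.9 ± 26.0 cm^3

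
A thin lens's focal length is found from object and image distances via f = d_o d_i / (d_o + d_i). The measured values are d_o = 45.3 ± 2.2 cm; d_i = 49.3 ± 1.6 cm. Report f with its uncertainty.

∂f/∂d_o = (d_i/(d_o+d_i))² = 0.272;  ∂f/∂d_i = (d_o/(d_o+d_i))² = 0.229
δf = √((∂f/∂d_o · δd_o)² + (∂f/∂d_i · δd_i)²) = √(0.357 + 0.135) = 0.701 cm
f = 23.6 cm.

23.6 ± 0.701 cm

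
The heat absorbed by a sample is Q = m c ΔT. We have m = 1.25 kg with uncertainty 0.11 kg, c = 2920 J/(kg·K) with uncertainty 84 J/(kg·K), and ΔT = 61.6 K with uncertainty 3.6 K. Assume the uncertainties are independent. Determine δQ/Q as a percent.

10.9%

Products/powers → add relative errors in quadrature, weighted by exponent:
  (1·δm/m)² = (1×0.0880)² = 0.00774;  (1·δc/c)² = (1×0.0288)² = 0.000828;  (1·δΔT/ΔT)² = (1×0.0584)² = 0.00342
δQ/Q = √(0.0120) = 0.109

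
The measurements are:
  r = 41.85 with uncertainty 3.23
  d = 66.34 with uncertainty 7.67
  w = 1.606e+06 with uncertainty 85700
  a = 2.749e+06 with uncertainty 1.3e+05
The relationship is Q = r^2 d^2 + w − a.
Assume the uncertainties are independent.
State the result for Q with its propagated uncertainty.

(6.565 ± 2.15) × 10^6

Let p = r^2·d^2 = 7.708e+06. δp/p = √((2·δr/r)² + (2·δd/d)²) = √(0.0238 + 0.0535) = 0.278, so δp = 2.14e+06.
Q = p + w − a: δQ = √(δp² + δw² + δa²) = √(4.59e+12 + 7.34e+09 + 1.69e+10) = 2.15e+06
Q = 6.565e+06.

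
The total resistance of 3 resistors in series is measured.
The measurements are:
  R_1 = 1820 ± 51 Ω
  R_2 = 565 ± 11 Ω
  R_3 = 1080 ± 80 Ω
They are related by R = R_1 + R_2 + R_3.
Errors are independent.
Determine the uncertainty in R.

Each term contributes (cᵢ δxᵢ)² to (δR)²:
  (δR_1)² = 2600;  (δR_2)² = 121;  (δR_3)² = 6400
δR = √(9120) = 95.5 Ω

95.5 Ω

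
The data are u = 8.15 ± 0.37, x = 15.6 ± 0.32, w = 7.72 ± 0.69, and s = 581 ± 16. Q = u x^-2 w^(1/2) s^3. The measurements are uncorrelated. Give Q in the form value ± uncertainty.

(1.82 ± 0.205) × 10^7

For a monomial Q ∝ u, x^-2, w^(1/2), s^3, fractional errors add in quadrature:
  (1·δu/u)² = (1×0.0454)² = 0.00206;  (-2·δx/x)² = (-2×0.0205)² = 0.00168;  (½·δw/w)² = (0.5×0.0894)² = 0.00200;  (3·δs/s)² = (3×0.0275)² = 0.00683
δQ/Q = √(0.0126) = 0.112
Q = 1.82e+07, so δQ = 0.112 × 1.82e+07 = 2.05e+06.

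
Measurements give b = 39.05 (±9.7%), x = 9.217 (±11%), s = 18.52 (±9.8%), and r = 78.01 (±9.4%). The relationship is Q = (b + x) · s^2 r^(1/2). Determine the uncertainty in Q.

31800

Let u = b + x = 48.27. δu = √(δb² + δx²) = √(14.3 + 1.03) = 3.92, so δu/u = 0.0812.
Q is then a monomial in u, s, r:
δQ/Q = √((δu/u)² + (2·δs/s)² + (½·δr/r)²) = √(0.00660 + 0.0384 + 0.00221) = 0.217
Q = 146200, so δQ = 0.217 × 146200 = 31800.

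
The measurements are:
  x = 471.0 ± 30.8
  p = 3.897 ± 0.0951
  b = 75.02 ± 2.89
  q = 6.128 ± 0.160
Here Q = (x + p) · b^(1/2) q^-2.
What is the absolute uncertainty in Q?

Let u = x + p = 474.9. δu = √(δx² + δp²) = √(949 + 0.00904) = 30.8, so δu/u = 0.0649.
Q is then a monomial in u, b, q:
δQ/Q = √((δu/u)² + (½·δb/b)² + (-2·δq/q)²) = √(0.00421 + 0.000371 + 0.00273) = 0.0855
Q = 109.5, so δQ = 0.0855 × 109.5 = 9.36.

9.36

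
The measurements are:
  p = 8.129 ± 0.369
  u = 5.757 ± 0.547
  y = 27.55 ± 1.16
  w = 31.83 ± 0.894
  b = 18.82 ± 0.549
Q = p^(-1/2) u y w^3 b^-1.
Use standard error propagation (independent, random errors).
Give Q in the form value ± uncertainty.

95320 ± 13200

Since Q is a product/quotient, work with relative uncertainties:
  (−½·δp/p)² = (-0.5×0.0454)² = 0.000515;  (1·δu/u)² = (1×0.0950)² = 0.00903;  (1·δy/y)² = (1×0.0421)² = 0.00177;  (3·δw/w)² = (3×0.0281)² = 0.00710;  (-1·δb/b)² = (-1×0.0292)² = 0.000851
δQ/Q = √(0.0193) = 0.139
Q = 95320, so δQ = 0.139 × 95320 = 13200.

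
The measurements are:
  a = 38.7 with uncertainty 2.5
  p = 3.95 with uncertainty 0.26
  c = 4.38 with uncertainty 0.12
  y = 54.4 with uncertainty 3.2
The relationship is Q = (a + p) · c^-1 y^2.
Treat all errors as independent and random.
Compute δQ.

Let u = a + p = 42.7. δu = √(δa² + δp²) = √(6.25 + 0.0676) = 2.51, so δu/u = 0.0589.
Q is then a monomial in u, c, y:
δQ/Q = √((δu/u)² + (-1·δc/c)² + (2·δy/y)²) = √(0.00347 + 0.000751 + 0.0138) = 0.134
Q = 28800, so δQ = 0.134 × 28800 = 3870.

3870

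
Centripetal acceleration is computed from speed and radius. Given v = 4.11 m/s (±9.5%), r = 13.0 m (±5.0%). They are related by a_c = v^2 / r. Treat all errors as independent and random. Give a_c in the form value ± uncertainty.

1.30 ± 0.255 m/s^2

For a monomial a_c ∝ v^2, r^-1, fractional errors add in quadrature:
  (2·δv/v)² = (2×0.0950)² = 0.0361;  (-1·δr/r)² = (-1×0.0500)² = 0.00250
δa_c/a_c = √(0.0386) = 0.196
a_c = 1.30 m/s^2, so δa_c = 0.196 × 1.30 = 0.255 m/s^2.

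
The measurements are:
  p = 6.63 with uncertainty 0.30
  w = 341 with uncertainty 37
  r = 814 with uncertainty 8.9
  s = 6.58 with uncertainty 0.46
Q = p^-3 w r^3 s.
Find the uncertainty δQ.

Q is a product of powers, so relative uncertainties combine in quadrature:
  (-3·δp/p)² = (-3×0.0452)² = 0.0184;  (1·δw/w)² = (1×0.109)² = 0.0118;  (3·δr/r)² = (3×0.0109)² = 0.00108;  (1·δs/s)² = (1×0.0699)² = 0.00489
δQ/Q = √(0.0362) = 0.190
Q = 4.15e+09, so δQ = 0.190 × 4.15e+09 = 7.9e+08.

7.9e+08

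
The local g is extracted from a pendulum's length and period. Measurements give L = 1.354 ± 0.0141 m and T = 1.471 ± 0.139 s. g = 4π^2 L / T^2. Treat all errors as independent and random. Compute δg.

4.68 m/s^2

Since g is a product/quotient, work with relative uncertainties:
  (1·δL/L)² = (1×0.0104)² = 0.000108;  (-2·δT/T)² = (-2×0.0945)² = 0.0357
δg/g = √(0.0358) = 0.189
g = 24.70 m/s^2, so δg = 0.189 × 24.70 = 4.68 m/s^2.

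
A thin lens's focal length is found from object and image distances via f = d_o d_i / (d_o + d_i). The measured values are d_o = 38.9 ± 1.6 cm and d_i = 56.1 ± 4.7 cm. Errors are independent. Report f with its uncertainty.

∂f/∂d_o = (d_i/(d_o+d_i))² = 0.349;  ∂f/∂d_i = (d_o/(d_o+d_i))² = 0.168
δf = √((∂f/∂d_o · δd_o)² + (∂f/∂d_i · δd_i)²) = √(0.311 + 0.621) = 0.966 cm
f = 23.0 cm.

23.0 ± 0.966 cm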